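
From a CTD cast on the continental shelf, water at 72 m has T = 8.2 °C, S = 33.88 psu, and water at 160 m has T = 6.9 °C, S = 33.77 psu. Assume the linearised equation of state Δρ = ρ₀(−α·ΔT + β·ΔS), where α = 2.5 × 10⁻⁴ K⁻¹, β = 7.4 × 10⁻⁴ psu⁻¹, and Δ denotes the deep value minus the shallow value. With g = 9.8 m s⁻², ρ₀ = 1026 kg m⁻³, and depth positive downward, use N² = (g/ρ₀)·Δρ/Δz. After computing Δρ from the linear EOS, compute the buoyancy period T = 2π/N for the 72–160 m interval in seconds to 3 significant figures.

ΔT = -1.3 K, ΔS = -0.11 psu (deep − shallow).
Δρ/ρ₀ = −αΔT + βΔS = 3.25 × 10⁻⁴ − 8.14 × 10⁻⁵ = 2.436 × 10⁻⁴, so Δρ ≈ 0.2499 kg m⁻³.
N² = (g/ρ₀)·Δρ/Δz = g·(Δρ/ρ₀)/Δz = 9.8 × 2.436 × 10⁻⁴ / 88 = 2.7128 × 10⁻⁵ s⁻².
N = √(2.7128 × 10⁻⁵) = 5.2085 × 10⁻³ rad s⁻¹ → T = 2π/N = 1.2063 × 10³ s ≈ 1.21 × 10³ s.

1.21 × 10³ s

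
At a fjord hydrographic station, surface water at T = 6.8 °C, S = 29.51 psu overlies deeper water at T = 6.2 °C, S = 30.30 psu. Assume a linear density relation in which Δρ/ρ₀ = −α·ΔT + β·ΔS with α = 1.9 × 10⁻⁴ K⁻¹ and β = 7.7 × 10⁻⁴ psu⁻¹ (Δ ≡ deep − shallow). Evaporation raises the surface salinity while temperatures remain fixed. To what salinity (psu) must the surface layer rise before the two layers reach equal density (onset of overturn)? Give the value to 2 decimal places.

Neutral buoyancy requires −α(T_deep − T_surf) + β(S_deep − S_surf′) = 0.
S_surf′ = S_deep − (α/β)·ΔT = 30.30 − (1.9 × 10⁻⁴/7.7 × 10⁻⁴)·(-0.6) = 30.4481 psu.
Increase required: 30.4481 − 29.51 = 0.9381 psu.

30.45 psu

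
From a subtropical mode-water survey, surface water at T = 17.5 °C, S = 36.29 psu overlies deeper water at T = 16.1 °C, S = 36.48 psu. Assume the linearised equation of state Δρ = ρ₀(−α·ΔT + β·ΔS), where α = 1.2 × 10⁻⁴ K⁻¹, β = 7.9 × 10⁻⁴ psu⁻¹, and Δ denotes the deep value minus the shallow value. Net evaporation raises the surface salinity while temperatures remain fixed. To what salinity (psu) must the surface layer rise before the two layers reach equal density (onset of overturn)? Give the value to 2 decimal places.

Neutral buoyancy requires −α(T_deep − T_surf) + β(S_deep − S_surf′) = 0.
S_surf′ = S_deep − (α/β)·ΔT = 36.48 − (1.2 × 10⁻⁴/7.9 × 10⁻⁴)·(-1.4) = 36.6927 psu.
Increase required: 36.6927 − 36.29 = 0.4027 psu.

36.69 psu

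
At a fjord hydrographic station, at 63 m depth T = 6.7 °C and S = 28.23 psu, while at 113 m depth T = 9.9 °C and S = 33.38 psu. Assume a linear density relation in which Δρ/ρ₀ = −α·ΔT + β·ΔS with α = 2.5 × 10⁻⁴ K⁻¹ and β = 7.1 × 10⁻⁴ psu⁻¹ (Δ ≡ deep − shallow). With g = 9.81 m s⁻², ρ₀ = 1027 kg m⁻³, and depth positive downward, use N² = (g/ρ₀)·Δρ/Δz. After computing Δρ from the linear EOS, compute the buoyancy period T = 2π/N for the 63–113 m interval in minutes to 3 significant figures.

ΔT = +3.2 K, ΔS = +5.15 psu (deep − shallow).
Δρ/ρ₀ = −αΔT + βΔS = -8.00 × 10⁻⁴ + 3.6565 × 10⁻³ = 2.8565 × 10⁻³, so Δρ ≈ 2.934 kg m⁻³.
N² = (g/ρ₀)·Δρ/Δz = g·(Δρ/ρ₀)/Δz = 9.81 × 2.8565 × 10⁻³ / 50 = 5.6045 × 10⁻⁴ s⁻².
N = √(5.6045 × 10⁻⁴) = 0.023674 rad s⁻¹ → T = 2π/N = 265.40 s = 4.4233 min ≈ 4.42 min.

4.42 min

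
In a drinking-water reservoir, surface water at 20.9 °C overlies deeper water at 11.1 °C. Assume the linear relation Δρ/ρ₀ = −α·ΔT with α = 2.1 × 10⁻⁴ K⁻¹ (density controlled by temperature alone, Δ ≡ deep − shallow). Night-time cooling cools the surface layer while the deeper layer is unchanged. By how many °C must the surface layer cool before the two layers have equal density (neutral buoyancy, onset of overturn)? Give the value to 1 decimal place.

9.8 °C

With temperature the only control, equal density requires T_surf′ = T_deep.
T_surf′ = 11.1 °C.
Cooling required: 20.9 − 11.1 = 9.8 °C.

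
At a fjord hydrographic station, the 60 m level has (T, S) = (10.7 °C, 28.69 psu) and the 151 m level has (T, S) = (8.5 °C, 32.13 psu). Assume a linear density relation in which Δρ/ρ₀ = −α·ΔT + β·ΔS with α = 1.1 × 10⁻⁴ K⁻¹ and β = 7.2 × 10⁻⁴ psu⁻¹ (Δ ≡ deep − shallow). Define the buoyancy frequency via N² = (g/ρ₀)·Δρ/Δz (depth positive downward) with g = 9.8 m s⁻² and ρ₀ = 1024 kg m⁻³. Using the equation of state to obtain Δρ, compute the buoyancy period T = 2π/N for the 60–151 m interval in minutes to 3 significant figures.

6.12 min

ΔT = -2.2 K, ΔS = +3.44 psu (deep − shallow).
Δρ/ρ₀ = −αΔT + βΔS = 2.42 × 10⁻⁴ + 2.4768 × 10⁻³ = 2.7188 × 10⁻³, so Δρ ≈ 2.784 kg m⁻³.
N² = (g/ρ₀)·Δρ/Δz = g·(Δρ/ρ₀)/Δz = 9.8 × 2.7188 × 10⁻³ / 91 = 2.9279 × 10⁻⁴ s⁻².
N = √(2.9279 × 10⁻⁴) = 0.017111 rad s⁻¹ → T = 2π/N = 367.20 s = 6.1200 min ≈ 6.12 min.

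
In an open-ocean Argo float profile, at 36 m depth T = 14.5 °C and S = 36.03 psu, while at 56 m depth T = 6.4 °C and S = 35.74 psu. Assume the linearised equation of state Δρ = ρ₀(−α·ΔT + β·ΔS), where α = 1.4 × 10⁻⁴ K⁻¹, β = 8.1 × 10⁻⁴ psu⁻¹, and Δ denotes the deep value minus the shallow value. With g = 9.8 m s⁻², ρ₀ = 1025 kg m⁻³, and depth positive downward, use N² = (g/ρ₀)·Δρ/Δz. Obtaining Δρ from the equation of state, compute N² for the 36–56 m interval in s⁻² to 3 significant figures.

4.41 × 10⁻⁴ s⁻²

ΔT = -8.1 K, ΔS = -0.29 psu (deep − shallow).
Δρ/ρ₀ = −αΔT + βΔS = 1.134 × 10⁻³ − 2.349 × 10⁻⁴ = 8.991 × 10⁻⁴, so Δρ ≈ 0.9216 kg m⁻³.
N² = (g/ρ₀)·Δρ/Δz = g·(Δρ/ρ₀)/Δz = 9.8 × 8.991 × 10⁻⁴ / 20 = 4.4056 × 10⁻⁴ s⁻² ≈ 4.41 × 10⁻⁴ s⁻².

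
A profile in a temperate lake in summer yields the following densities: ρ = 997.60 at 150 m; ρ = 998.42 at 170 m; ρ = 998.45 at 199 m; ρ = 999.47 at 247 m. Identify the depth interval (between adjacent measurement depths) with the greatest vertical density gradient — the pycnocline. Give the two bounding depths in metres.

Compute the density gradient over each adjacent pair:
  150–170 m: Δρ/Δz = 0.82/20 = 0.041 kg m⁻⁴
  170–199 m: Δρ/Δz = 0.03/29 = 1.0 × 10⁻³ kg m⁻⁴
  199–247 m: Δρ/Δz = 1.02/48 = 0.021 kg m⁻⁴
The largest gradient is in the 150–170 m interval — the pycnocline.

150–170 m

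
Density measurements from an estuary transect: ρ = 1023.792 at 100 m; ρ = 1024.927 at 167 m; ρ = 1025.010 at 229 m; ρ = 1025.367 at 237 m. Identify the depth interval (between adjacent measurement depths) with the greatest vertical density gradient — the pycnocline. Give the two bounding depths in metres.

Compute the density gradient over each adjacent pair:
  100–167 m: Δρ/Δz = 1.135/67 = 0.017 kg m⁻⁴
  167–229 m: Δρ/Δz = 0.083/62 = 1.3 × 10⁻³ kg m⁻⁴
  229–237 m: Δρ/Δz = 0.357/8 = 0.045 kg m⁻⁴
The largest gradient is in the 229–237 m interval — the pycnocline.

229–237 m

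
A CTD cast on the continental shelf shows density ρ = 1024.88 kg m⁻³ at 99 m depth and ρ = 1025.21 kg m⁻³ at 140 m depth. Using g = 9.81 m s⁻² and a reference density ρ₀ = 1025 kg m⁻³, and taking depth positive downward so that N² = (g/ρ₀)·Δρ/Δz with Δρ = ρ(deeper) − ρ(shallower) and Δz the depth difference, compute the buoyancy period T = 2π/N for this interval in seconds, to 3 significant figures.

Δρ = 1025.21 − 1024.88 = 0.33 kg m⁻³ over Δz = 140 − 99 = 41 m.
N² = (9.81/1025) × (0.33/41) = 7.7033 × 10⁻⁵ s⁻².
N = √(7.7033 × 10⁻⁵) = 8.7768 × 10⁻³ rad s⁻¹, so T = 2π/N = 715.89 s ≈ 716 s.

716 s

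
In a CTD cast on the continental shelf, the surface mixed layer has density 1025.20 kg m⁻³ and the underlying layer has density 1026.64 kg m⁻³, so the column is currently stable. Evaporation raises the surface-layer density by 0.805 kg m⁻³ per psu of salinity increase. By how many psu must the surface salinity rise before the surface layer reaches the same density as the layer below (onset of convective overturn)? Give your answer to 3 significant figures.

Density deficit of the surface layer: 1026.64 − 1025.20 = 1.44 kg m⁻³.
Required change = 1.44 / 0.805 = 1.79 psu.

1.79 psu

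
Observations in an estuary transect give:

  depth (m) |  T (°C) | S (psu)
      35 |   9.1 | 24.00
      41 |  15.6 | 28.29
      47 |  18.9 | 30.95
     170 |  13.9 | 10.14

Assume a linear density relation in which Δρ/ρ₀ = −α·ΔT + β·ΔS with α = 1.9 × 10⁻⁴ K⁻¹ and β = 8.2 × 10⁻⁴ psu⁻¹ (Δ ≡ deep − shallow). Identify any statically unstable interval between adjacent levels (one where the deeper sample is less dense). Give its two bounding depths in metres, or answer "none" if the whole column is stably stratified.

47–170 m

Evaluate Δρ/ρ₀ = −αΔT + βΔS across each adjacent pair:
  35–41 m: −αΔT+βΔS = −(1.9 × 10⁻⁴)(+6.5)+(8.2 × 10⁻⁴)(+4.29) = 2.3 × 10⁻³ → stable
  41–47 m: −αΔT+βΔS = −(1.9 × 10⁻⁴)(+3.3)+(8.2 × 10⁻⁴)(+2.66) = 1.6 × 10⁻³ → stable
  47–170 m: −αΔT+βΔS = −(1.9 × 10⁻⁴)(-5.0)+(8.2 × 10⁻⁴)(-20.81) = -0.016 → UNSTABLE
The 47–170 m interval has Δρ < 0: lighter water underlies denser water.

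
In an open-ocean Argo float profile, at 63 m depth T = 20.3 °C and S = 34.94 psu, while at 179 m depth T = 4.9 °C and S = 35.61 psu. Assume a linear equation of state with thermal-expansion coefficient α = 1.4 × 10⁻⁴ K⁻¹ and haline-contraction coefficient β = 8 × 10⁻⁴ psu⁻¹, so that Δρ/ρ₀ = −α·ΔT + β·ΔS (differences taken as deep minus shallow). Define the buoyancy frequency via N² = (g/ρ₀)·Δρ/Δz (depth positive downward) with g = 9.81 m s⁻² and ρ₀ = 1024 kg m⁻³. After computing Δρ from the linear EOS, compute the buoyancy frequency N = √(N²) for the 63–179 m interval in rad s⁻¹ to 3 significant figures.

ΔT = -15.4 K, ΔS = +0.67 psu (deep − shallow).
Δρ/ρ₀ = −αΔT + βΔS = 2.156 × 10⁻³ + 5.36 × 10⁻⁴ = 2.692 × 10⁻³, so Δρ ≈ 2.757 kg m⁻³.
N² = (g/ρ₀)·Δρ/Δz = g·(Δρ/ρ₀)/Δz = 9.81 × 2.692 × 10⁻³ / 116 = 2.2766 × 10⁻⁴ s⁻².
N = √(2.2766 × 10⁻⁴) = 0.015088 rad s⁻¹ ≈ 0.0151 rad s⁻¹.

0.0151 rad s⁻¹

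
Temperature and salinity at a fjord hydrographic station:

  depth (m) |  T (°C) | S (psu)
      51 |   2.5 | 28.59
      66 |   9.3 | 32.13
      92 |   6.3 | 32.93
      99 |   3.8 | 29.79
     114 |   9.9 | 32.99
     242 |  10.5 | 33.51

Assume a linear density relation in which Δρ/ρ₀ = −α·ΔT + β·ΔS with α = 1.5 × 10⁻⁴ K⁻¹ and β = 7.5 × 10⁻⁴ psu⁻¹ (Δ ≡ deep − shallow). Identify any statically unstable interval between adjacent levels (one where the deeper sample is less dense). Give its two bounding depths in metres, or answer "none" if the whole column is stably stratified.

92–99 m

Evaluate Δρ/ρ₀ = −αΔT + βΔS across each adjacent pair:
  51–66 m: −αΔT+βΔS = −(1.5 × 10⁻⁴)(+6.8)+(7.5 × 10⁻⁴)(+3.54) = 1.6 × 10⁻³ → stable
  66–92 m: −αΔT+βΔS = −(1.5 × 10⁻⁴)(-3.0)+(7.5 × 10⁻⁴)(+0.80) = 1.1 × 10⁻³ → stable
  92–99 m: −αΔT+βΔS = −(1.5 × 10⁻⁴)(-2.5)+(7.5 × 10⁻⁴)(-3.14) = -2.0 × 10⁻³ → UNSTABLE
  99–114 m: −αΔT+βΔS = −(1.5 × 10⁻⁴)(+6.1)+(7.5 × 10⁻⁴)(+3.20) = 1.5 × 10⁻³ → stable
  114–242 m: −αΔT+βΔS = −(1.5 × 10⁻⁴)(+0.6)+(7.5 × 10⁻⁴)(+0.52) = 3.0 × 10⁻⁴ → stable
The 92–99 m interval has Δρ < 0: lighter water underlies denser water.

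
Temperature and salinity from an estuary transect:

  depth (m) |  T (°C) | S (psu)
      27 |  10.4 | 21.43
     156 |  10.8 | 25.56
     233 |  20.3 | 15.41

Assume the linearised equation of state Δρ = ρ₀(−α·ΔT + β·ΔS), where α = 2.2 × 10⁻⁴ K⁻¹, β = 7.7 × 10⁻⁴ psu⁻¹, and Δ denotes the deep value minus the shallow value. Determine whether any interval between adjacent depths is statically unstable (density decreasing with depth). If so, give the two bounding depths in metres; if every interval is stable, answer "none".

156–233 m

Evaluate Δρ/ρ₀ = −αΔT + βΔS across each adjacent pair:
  27–156 m: −αΔT+βΔS = −(2.2 × 10⁻⁴)(+0.4)+(7.7 × 10⁻⁴)(+4.13) = 3.1 × 10⁻³ → stable
  156–233 m: −αΔT+βΔS = −(2.2 × 10⁻⁴)(+9.5)+(7.7 × 10⁻⁴)(-10.15) = -9.9 × 10⁻³ → UNSTABLE
The 156–233 m interval has Δρ < 0: lighter water underlies denser water.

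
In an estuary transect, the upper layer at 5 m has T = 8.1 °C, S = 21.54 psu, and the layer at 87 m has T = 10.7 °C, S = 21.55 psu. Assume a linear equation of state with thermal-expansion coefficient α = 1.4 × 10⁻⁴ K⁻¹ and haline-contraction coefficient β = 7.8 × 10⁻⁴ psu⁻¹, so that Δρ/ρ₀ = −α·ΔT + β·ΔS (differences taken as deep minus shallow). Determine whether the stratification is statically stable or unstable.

unstable

ΔT = 10.7 − 8.1 = +2.6 K and ΔS = 21.55 − 21.54 = +0.01 psu (deep − shallow).
−αΔT = -3.64 × 10⁻⁴; βΔS = 7.80 × 10⁻⁶; sum Δρ/ρ₀ = -3.562 × 10⁻⁴.
Δρ/ρ₀ < 0, so Δρ < 0: deeper water is lighter → statically unstable; the column would overturn.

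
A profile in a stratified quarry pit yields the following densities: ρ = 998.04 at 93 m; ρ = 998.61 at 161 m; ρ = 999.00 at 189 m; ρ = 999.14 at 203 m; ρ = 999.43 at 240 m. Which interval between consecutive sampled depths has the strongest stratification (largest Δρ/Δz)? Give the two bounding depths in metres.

Compute the density gradient over each adjacent pair:
  93–161 m: Δρ/Δz = 0.57/68 = 8.4 × 10⁻³ kg m⁻⁴
  161–189 m: Δρ/Δz = 0.39/28 = 0.014 kg m⁻⁴
  189–203 m: Δρ/Δz = 0.14/14 = 0.010 kg m⁻⁴
  203–240 m: Δρ/Δz = 0.29/37 = 7.8 × 10⁻³ kg m⁻⁴
The largest gradient is in the 161–189 m interval — the pycnocline.

161–189 m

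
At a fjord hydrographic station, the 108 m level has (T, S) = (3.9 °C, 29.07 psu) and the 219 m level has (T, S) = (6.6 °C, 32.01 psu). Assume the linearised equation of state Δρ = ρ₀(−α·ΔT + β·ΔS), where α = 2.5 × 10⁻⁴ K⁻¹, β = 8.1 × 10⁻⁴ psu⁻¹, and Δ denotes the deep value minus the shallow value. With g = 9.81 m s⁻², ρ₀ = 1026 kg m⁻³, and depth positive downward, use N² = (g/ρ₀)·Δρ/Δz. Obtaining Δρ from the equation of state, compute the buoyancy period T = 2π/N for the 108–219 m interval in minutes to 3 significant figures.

8.53 min

ΔT = +2.7 K, ΔS = +2.94 psu (deep − shallow).
Δρ/ρ₀ = −αΔT + βΔS = -6.75 × 10⁻⁴ + 2.3814 × 10⁻³ = 1.7064 × 10⁻³, so Δρ ≈ 1.751 kg m⁻³.
N² = (g/ρ₀)·Δρ/Δz = g·(Δρ/ρ₀)/Δz = 9.81 × 1.7064 × 10⁻³ / 111 = 1.5081 × 10⁻⁴ s⁻².
N = √(1.5081 × 10⁻⁴) = 0.012280 rad s⁻¹ → T = 2π/N = 511.66 s = 8.5277 min ≈ 8.53 min.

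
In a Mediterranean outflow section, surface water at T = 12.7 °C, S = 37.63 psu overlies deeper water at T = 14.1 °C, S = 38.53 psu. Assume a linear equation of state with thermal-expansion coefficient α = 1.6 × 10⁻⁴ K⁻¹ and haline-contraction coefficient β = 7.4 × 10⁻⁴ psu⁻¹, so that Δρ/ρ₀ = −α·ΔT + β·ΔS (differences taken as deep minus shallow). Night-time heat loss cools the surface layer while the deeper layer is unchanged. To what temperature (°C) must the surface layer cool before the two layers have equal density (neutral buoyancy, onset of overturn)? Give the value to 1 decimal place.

9.9 °C

Neutral buoyancy requires Δρ = 0, i.e. −α(T_deep − T_surf′) + β(S_deep − S_surf) = 0.
T_surf′ = T_deep − (β/α)·ΔS = 14.1 − (7.4 × 10⁻⁴/1.6 × 10⁻⁴)·(+0.90) = 9.938 °C.
Cooling required: 12.7 − (9.938) = 2.762 °C.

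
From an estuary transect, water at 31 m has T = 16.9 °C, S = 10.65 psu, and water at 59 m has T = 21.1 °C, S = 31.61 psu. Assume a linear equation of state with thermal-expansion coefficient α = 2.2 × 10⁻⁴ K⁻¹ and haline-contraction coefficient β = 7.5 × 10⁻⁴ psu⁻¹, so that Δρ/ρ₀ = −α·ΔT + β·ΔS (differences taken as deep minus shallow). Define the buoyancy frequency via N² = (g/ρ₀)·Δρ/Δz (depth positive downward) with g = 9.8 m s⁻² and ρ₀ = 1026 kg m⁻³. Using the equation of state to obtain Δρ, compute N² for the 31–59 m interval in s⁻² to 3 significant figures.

ΔT = +4.2 K, ΔS = +20.96 psu (deep − shallow).
Δρ/ρ₀ = −αΔT + βΔS = -9.24 × 10⁻⁴ + 0.01572 = 0.014796, so Δρ ≈ 15.18 kg m⁻³.
N² = (g/ρ₀)·Δρ/Δz = g·(Δρ/ρ₀)/Δz = 9.8 × 0.014796 / 28 = 5.1786 × 10⁻³ s⁻² ≈ 5.18 × 10⁻³ s⁻².

5.18 × 10⁻³ s⁻²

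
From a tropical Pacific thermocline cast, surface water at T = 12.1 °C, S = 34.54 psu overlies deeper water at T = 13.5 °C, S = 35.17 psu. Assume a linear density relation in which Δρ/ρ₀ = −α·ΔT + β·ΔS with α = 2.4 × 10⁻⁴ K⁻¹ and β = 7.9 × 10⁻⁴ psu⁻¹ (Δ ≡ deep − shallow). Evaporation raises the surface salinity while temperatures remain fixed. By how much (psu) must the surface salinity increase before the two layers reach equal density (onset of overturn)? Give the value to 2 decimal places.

Neutral buoyancy requires −α(T_deep − T_surf) + β(S_deep − S_surf′) = 0.
S_surf′ = S_deep − (α/β)·ΔT = 35.17 − (2.4 × 10⁻⁴/7.9 × 10⁻⁴)·(+1.4) = 34.7447 psu.
Increase required: 34.7447 − 34.54 = 0.2047 psu.

0.20 psu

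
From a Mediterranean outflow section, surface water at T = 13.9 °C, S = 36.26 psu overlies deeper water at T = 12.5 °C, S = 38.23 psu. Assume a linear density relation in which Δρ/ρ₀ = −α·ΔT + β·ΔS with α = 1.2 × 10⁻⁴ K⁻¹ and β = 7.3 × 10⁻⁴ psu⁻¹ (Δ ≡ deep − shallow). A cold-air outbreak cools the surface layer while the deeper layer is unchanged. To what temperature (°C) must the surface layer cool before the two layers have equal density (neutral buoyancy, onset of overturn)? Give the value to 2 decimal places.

Neutral buoyancy requires Δρ = 0, i.e. −α(T_deep − T_surf′) + β(S_deep − S_surf) = 0.
T_surf′ = T_deep − (β/α)·ΔS = 12.5 − (7.3 × 10⁻⁴/1.2 × 10⁻⁴)·(+1.97) = 0.5158 °C.
Cooling required: 13.9 − (0.5158) = 13.3842 °C.

0.52 °C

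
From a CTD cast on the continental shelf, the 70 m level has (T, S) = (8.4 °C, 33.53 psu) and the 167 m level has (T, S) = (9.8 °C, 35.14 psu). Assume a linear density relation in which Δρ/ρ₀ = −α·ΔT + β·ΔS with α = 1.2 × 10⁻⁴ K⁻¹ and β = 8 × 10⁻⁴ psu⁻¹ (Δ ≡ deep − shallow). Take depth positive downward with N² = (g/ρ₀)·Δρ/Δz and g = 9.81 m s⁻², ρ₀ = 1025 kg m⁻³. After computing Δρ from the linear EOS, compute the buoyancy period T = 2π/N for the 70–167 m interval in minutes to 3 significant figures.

9.84 min

ΔT = +1.4 K, ΔS = +1.61 psu (deep − shallow).
Δρ/ρ₀ = −αΔT + βΔS = -1.68 × 10⁻⁴ + 1.288 × 10⁻³ = 1.12 × 10⁻³, so Δρ ≈ 1.148 kg m⁻³.
N² = (g/ρ₀)·Δρ/Δz = g·(Δρ/ρ₀)/Δz = 9.81 × 1.12 × 10⁻³ / 97 = 1.1327 × 10⁻⁴ s⁻².
N = √(1.1327 × 10⁻⁴) = 0.010643 rad s⁻¹ → T = 2π/N = 590.36 s = 9.8393 min ≈ 9.84 min.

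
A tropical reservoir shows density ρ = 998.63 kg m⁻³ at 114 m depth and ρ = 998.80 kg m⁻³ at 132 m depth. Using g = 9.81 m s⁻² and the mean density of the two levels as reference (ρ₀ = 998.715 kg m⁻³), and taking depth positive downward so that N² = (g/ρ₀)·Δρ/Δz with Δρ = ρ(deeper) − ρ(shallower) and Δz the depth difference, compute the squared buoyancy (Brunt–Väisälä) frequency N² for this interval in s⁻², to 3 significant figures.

Δρ = 998.80 − 998.63 = 0.17 kg m⁻³ over Δz = 132 − 114 = 18 m.
N² = (9.81/998.715) × (0.17/18) = 9.2769 × 10⁻⁵ s⁻² ≈ 9.28 × 10⁻⁵ s⁻².

9.28 × 10⁻⁵ s⁻²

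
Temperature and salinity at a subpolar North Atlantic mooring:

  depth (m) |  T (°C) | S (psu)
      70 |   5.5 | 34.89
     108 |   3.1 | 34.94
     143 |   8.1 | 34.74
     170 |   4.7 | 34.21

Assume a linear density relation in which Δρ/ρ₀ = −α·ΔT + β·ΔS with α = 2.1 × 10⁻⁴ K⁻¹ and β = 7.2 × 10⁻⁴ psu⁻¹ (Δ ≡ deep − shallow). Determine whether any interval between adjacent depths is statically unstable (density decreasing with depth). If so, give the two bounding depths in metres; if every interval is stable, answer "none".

Evaluate Δρ/ρ₀ = −αΔT + βΔS across each adjacent pair:
  70–108 m: −αΔT+βΔS = −(2.1 × 10⁻⁴)(-2.4)+(7.2 × 10⁻⁴)(+0.05) = 5.4 × 10⁻⁴ → stable
  108–143 m: −αΔT+βΔS = −(2.1 × 10⁻⁴)(+5.0)+(7.2 × 10⁻⁴)(-0.20) = -1.2 × 10⁻³ → UNSTABLE
  143–170 m: −αΔT+βΔS = −(2.1 × 10⁻⁴)(-3.4)+(7.2 × 10⁻⁴)(-0.53) = 3.3 × 10⁻⁴ → stable
The 108–143 m interval has Δρ < 0: lighter water underlies denser water.

108–143 m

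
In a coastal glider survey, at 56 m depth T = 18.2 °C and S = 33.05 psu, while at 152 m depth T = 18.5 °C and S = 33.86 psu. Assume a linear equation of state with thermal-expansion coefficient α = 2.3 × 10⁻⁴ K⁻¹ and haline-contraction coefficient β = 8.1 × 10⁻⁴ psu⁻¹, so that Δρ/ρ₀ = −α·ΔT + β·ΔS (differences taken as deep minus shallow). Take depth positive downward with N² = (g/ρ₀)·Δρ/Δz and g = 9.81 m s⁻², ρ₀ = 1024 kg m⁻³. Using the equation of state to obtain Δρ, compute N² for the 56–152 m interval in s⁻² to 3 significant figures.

ΔT = +0.3 K, ΔS = +0.81 psu (deep − shallow).
Δρ/ρ₀ = −αΔT + βΔS = -6.90 × 10⁻⁵ + 6.561 × 10⁻⁴ = 5.871 × 10⁻⁴, so Δρ ≈ 0.6012 kg m⁻³.
N² = (g/ρ₀)·Δρ/Δz = g·(Δρ/ρ₀)/Δz = 9.81 × 5.871 × 10⁻⁴ / 96 = 5.9994 × 10⁻⁵ s⁻² ≈ 6.00 × 10⁻⁵ s⁻².

6.00 × 10⁻⁵ s⁻²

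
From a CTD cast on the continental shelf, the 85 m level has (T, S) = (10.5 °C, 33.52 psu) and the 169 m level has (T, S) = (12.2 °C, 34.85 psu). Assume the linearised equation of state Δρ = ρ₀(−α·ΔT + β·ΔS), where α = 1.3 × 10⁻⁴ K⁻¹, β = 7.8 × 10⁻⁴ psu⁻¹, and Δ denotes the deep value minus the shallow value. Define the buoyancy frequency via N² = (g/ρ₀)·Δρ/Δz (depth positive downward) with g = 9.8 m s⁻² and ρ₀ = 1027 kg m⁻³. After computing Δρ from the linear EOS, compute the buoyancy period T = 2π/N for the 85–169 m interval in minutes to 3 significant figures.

ΔT = +1.7 K, ΔS = +1.33 psu (deep − shallow).
Δρ/ρ₀ = −αΔT + βΔS = -2.21 × 10⁻⁴ + 1.0374 × 10⁻³ = 8.164 × 10⁻⁴, so Δρ ≈ 0.8384 kg m⁻³.
N² = (g/ρ₀)·Δρ/Δz = g·(Δρ/ρ₀)/Δz = 9.8 × 8.164 × 10⁻⁴ / 84 = 9.5247 × 10⁻⁵ s⁻².
N = √(9.5247 × 10⁻⁵) = 9.7595 × 10⁻³ rad s⁻¹ → T = 2π/N = 643.80 s = 10.730 min ≈ 10.7 min.

10.7 min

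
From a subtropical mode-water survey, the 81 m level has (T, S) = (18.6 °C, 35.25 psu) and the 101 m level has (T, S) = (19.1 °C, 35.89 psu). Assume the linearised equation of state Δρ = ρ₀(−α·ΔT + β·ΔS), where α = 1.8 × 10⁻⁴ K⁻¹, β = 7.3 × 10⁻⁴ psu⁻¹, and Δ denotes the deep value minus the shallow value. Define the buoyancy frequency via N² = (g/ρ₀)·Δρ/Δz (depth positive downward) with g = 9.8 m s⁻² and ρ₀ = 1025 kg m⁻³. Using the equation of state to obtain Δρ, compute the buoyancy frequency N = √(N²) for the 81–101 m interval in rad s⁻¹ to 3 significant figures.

0.0136 rad s⁻¹

ΔT = +0.5 K, ΔS = +0.64 psu (deep − shallow).
Δρ/ρ₀ = −αΔT + βΔS = -9.00 × 10⁻⁵ + 4.672 × 10⁻⁴ = 3.772 × 10⁻⁴, so Δρ ≈ 0.3866 kg m⁻³.
N² = (g/ρ₀)·Δρ/Δz = g·(Δρ/ρ₀)/Δz = 9.8 × 3.772 × 10⁻⁴ / 20 = 1.8483 × 10⁻⁴ s⁻².
N = √(1.8483 × 10⁻⁴) = 0.013595 rad s⁻¹ ≈ 0.0136 rad s⁻¹.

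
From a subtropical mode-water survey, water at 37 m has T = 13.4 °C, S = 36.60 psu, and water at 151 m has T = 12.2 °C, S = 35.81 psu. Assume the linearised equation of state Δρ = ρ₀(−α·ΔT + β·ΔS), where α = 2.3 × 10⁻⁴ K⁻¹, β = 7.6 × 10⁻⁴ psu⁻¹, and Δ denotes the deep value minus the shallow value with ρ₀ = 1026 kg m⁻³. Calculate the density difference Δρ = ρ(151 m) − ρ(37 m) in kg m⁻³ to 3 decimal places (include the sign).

-0.333 kg m⁻³

ΔT = -1.2 K, ΔS = -0.79 psu (deep − shallow).
Δρ/ρ₀ = −(2.3 × 10⁻⁴)(-1.2) + (7.6 × 10⁻⁴)(-0.79) = -3.244 × 10⁻⁴.
Δρ = 1026 × (-3.244 × 10⁻⁴) = -0.333 kg m⁻³.
Negative Δρ: lighter below, statically unstable.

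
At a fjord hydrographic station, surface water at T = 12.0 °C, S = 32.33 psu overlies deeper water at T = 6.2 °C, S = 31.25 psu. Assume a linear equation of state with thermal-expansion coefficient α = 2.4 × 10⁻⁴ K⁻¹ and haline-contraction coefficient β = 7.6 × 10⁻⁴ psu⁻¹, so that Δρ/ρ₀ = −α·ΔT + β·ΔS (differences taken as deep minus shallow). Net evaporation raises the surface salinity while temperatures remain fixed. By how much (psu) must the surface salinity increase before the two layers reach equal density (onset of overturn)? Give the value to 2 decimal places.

0.75 psu

Neutral buoyancy requires −α(T_deep − T_surf) + β(S_deep − S_surf′) = 0.
S_surf′ = S_deep − (α/β)·ΔT = 31.25 − (2.4 × 10⁻⁴/7.6 × 10⁻⁴)·(-5.8) = 33.0816 psu.
Increase required: 33.0816 − 32.33 = 0.7516 psu.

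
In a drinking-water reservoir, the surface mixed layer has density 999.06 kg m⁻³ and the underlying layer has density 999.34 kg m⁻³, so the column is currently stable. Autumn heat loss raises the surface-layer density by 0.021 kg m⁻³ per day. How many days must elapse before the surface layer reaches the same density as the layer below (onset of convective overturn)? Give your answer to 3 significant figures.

Density deficit of the surface layer: 999.34 − 999.06 = 0.28 kg m⁻³.
Required change = 0.28 / 0.021 = 13.3 days.

13.3 days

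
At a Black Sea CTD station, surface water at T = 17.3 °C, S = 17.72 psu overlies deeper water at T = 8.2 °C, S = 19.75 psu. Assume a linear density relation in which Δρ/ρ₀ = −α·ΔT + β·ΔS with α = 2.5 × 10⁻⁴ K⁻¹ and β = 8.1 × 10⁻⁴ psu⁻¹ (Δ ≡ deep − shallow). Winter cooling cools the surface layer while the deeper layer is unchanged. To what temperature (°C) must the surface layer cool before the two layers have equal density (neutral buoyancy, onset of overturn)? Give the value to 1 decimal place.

1.6 °C

Neutral buoyancy requires Δρ = 0, i.e. −α(T_deep − T_surf′) + β(S_deep − S_surf) = 0.
T_surf′ = T_deep − (β/α)·ΔS = 8.2 − (8.1 × 10⁻⁴/2.5 × 10⁻⁴)·(+2.03) = 1.623 °C.
Cooling required: 17.3 − (1.623) = 15.677 °C.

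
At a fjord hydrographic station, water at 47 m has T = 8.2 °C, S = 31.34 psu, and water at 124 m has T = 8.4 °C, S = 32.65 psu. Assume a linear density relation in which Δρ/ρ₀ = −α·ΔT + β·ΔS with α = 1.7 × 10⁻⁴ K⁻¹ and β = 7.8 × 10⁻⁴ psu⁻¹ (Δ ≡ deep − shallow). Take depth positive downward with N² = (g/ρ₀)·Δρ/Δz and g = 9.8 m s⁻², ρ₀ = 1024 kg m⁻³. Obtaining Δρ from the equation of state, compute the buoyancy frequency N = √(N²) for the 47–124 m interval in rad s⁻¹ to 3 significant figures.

ΔT = +0.2 K, ΔS = +1.31 psu (deep − shallow).
Δρ/ρ₀ = −αΔT + βΔS = -3.40 × 10⁻⁵ + 1.0218 × 10⁻³ = 9.878 × 10⁻⁴, so Δρ ≈ 1.012 kg m⁻³.
N² = (g/ρ₀)·Δρ/Δz = g·(Δρ/ρ₀)/Δz = 9.8 × 9.878 × 10⁻⁴ / 77 = 1.2572 × 10⁻⁴ s⁻².
N = √(1.2572 × 10⁻⁴) = 0.011212 rad s⁻¹ ≈ 0.0112 rad s⁻¹.

0.0112 rad s⁻¹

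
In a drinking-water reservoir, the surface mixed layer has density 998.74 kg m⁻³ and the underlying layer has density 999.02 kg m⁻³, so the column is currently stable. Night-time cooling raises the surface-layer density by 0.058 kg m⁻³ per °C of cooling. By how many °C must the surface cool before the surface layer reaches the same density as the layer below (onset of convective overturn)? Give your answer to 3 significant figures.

4.83 °C

Density deficit of the surface layer: 999.02 − 998.74 = 0.28 kg m⁻³.
Required change = 0.28 / 0.058 = 4.83 °C.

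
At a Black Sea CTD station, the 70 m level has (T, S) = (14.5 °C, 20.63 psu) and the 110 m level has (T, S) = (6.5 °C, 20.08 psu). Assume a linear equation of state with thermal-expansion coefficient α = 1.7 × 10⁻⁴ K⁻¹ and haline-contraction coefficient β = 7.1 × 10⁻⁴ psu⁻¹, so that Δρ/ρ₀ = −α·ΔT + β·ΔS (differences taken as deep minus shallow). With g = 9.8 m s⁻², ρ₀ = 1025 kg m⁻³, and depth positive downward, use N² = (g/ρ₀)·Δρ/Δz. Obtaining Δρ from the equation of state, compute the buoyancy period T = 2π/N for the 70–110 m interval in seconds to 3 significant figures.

ΔT = -8.0 K, ΔS = -0.55 psu (deep − shallow).
Δρ/ρ₀ = −αΔT + βΔS = 1.36 × 10⁻³ − 3.905 × 10⁻⁴ = 9.695 × 10⁻⁴, so Δρ ≈ 0.9937 kg m⁻³.
N² = (g/ρ₀)·Δρ/Δz = g·(Δρ/ρ₀)/Δz = 9.8 × 9.695 × 10⁻⁴ / 40 = 2.3753 × 10⁻⁴ s⁻².
N = √(2.3753 × 10⁻⁴) = 0.015412 rad s⁻¹ → T = 2π/N = 407.68 s ≈ 408 s.

408 s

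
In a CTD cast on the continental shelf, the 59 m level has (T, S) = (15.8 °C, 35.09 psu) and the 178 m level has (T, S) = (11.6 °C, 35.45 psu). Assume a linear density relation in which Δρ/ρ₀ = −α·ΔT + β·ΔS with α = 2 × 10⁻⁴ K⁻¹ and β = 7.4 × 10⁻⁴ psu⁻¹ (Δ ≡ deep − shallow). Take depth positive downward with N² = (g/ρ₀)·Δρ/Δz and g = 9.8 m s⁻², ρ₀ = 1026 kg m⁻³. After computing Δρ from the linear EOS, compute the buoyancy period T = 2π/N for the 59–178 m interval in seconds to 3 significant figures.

ΔT = -4.2 K, ΔS = +0.36 psu (deep − shallow).
Δρ/ρ₀ = −αΔT + βΔS = 8.40 × 10⁻⁴ + 2.664 × 10⁻⁴ = 1.1064 × 10⁻³, so Δρ ≈ 1.135 kg m⁻³.
N² = (g/ρ₀)·Δρ/Δz = g·(Δρ/ρ₀)/Δz = 9.8 × 1.1064 × 10⁻³ / 119 = 9.1115 × 10⁻⁵ s⁻².
N = √(9.1115 × 10⁻⁵) = 9.5454 × 10⁻³ rad s⁻¹ → T = 2π/N = 658.24 s ≈ 658 s.

658 s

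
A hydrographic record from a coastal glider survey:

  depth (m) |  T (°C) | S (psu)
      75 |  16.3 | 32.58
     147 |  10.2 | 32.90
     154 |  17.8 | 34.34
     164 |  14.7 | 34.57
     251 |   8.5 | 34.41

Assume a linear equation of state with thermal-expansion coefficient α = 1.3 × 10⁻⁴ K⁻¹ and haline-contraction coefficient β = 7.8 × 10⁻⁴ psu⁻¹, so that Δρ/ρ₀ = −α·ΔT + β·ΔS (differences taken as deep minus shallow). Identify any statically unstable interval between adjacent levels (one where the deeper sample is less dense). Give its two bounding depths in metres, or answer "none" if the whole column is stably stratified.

none

Evaluate Δρ/ρ₀ = −αΔT + βΔS across each adjacent pair:
  75–147 m: −αΔT+βΔS = −(1.3 × 10⁻⁴)(-6.1)+(7.8 × 10⁻⁴)(+0.32) = 1.0 × 10⁻³ → stable
  147–154 m: −αΔT+βΔS = −(1.3 × 10⁻⁴)(+7.6)+(7.8 × 10⁻⁴)(+1.44) = 1.4 × 10⁻⁴ → stable
  154–164 m: −αΔT+βΔS = −(1.3 × 10⁻⁴)(-3.1)+(7.8 × 10⁻⁴)(+0.23) = 5.8 × 10⁻⁴ → stable
  164–251 m: −αΔT+βΔS = −(1.3 × 10⁻⁴)(-6.2)+(7.8 × 10⁻⁴)(-0.16) = 6.8 × 10⁻⁴ → stable
Every interval has Δρ > 0: the column is stably stratified throughout.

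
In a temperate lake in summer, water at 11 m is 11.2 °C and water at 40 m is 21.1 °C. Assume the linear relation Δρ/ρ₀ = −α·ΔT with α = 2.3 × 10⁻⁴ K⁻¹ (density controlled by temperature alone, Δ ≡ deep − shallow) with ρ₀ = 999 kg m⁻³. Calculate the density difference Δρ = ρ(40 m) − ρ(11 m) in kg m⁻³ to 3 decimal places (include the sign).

ΔT = +9.9 K, Δρ/ρ₀ = −αΔT = -2.277 × 10⁻³.
Δρ = 999 × (-2.277 × 10⁻³) = -2.275 kg m⁻³.
Negative Δρ: lighter below, statically unstable.

-2.275 kg m⁻³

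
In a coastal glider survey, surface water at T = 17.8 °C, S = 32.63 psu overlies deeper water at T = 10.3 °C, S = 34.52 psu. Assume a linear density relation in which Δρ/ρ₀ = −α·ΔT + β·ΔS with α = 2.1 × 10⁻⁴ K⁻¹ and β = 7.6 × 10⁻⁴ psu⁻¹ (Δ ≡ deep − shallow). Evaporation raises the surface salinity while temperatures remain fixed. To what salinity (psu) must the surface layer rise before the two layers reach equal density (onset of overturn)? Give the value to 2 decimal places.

36.59 psu

Neutral buoyancy requires −α(T_deep − T_surf) + β(S_deep − S_surf′) = 0.
S_surf′ = S_deep − (α/β)·ΔT = 34.52 − (2.1 × 10⁻⁴/7.6 × 10⁻⁴)·(-7.5) = 36.5924 psu.
Increase required: 36.5924 − 32.63 = 3.9624 psu.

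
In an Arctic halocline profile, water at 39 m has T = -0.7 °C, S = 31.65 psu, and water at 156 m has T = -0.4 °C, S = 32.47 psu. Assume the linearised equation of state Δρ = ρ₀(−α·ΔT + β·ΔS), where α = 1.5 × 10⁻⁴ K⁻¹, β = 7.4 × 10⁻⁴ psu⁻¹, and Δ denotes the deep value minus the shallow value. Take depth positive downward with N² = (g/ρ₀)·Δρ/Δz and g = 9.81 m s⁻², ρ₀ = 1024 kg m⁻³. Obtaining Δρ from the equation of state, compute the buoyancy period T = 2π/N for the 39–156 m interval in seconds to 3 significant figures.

915 s

ΔT = +0.3 K, ΔS = +0.82 psu (deep − shallow).
Δρ/ρ₀ = −αΔT + βΔS = -4.50 × 10⁻⁵ + 6.068 × 10⁻⁴ = 5.618 × 10⁻⁴, so Δρ ≈ 0.5753 kg m⁻³.
N² = (g/ρ₀)·Δρ/Δz = g·(Δρ/ρ₀)/Δz = 9.81 × 5.618 × 10⁻⁴ / 117 = 4.7105 × 10⁻⁵ s⁻².
N = √(4.7105 × 10⁻⁵) = 6.8633 × 10⁻³ rad s⁻¹ → T = 2π/N = 915.48 s ≈ 915 s.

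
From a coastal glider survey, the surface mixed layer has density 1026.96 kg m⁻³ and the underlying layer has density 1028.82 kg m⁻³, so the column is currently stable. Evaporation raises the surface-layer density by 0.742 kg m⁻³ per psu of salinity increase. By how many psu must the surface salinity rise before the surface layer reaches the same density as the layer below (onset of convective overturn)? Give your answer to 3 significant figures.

2.51 psu

Density deficit of the surface layer: 1028.82 − 1026.96 = 1.86 kg m⁻³.
Required change = 1.86 / 0.742 = 2.51 psu.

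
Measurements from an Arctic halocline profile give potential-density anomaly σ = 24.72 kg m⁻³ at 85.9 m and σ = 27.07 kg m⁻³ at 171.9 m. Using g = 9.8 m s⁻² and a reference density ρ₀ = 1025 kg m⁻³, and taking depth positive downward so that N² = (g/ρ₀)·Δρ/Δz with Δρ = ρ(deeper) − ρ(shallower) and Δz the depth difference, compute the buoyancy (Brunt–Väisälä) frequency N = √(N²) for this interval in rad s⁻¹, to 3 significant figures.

Δρ = 1027.07 − 1024.72 = 2.35 kg m⁻³ over Δz = 171.9 − 85.9 = 86 m.
N² = (9.8/1025) × (2.35/86) = 2.6126 × 10⁻⁴ s⁻².
N = √(2.6126 × 10⁻⁴) = 0.016164 rad s⁻¹ ≈ 0.0162 rad s⁻¹.

0.0162 rad s⁻¹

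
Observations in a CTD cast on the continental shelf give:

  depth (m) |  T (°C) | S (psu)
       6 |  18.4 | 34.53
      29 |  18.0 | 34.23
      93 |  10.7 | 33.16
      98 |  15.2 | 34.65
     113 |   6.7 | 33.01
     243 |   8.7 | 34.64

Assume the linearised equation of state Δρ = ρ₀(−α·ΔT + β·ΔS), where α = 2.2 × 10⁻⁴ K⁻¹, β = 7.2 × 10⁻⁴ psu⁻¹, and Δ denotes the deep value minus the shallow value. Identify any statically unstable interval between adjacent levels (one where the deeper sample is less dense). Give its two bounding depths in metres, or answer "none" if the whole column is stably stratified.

6–29 m

Evaluate Δρ/ρ₀ = −αΔT + βΔS across each adjacent pair:
  6–29 m: −αΔT+βΔS = −(2.2 × 10⁻⁴)(-0.4)+(7.2 × 10⁻⁴)(-0.30) = -1.3 × 10⁻⁴ → UNSTABLE
  29–93 m: −αΔT+βΔS = −(2.2 × 10⁻⁴)(-7.3)+(7.2 × 10⁻⁴)(-1.07) = 8.4 × 10⁻⁴ → stable
  93–98 m: −αΔT+βΔS = −(2.2 × 10⁻⁴)(+4.5)+(7.2 × 10⁻⁴)(+1.49) = 8.3 × 10⁻⁵ → stable
  98–113 m: −αΔT+βΔS = −(2.2 × 10⁻⁴)(-8.5)+(7.2 × 10⁻⁴)(-1.64) = 6.9 × 10⁻⁴ → stable
  113–243 m: −αΔT+βΔS = −(2.2 × 10⁻⁴)(+2.0)+(7.2 × 10⁻⁴)(+1.63) = 7.3 × 10⁻⁴ → stable
The 6–29 m interval has Δρ < 0: lighter water underlies denser water.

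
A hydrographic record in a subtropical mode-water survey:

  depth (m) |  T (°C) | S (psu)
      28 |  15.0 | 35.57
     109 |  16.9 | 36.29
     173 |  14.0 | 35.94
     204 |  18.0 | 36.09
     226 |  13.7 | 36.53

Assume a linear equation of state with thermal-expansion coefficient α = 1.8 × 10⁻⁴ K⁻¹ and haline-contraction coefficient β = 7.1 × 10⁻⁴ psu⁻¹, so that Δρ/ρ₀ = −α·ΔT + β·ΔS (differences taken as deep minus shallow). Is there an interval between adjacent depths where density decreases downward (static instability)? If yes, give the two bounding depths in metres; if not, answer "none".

173–204 m

Evaluate Δρ/ρ₀ = −αΔT + βΔS across each adjacent pair:
  28–109 m: −αΔT+βΔS = −(1.8 × 10⁻⁴)(+1.9)+(7.1 × 10⁻⁴)(+0.72) = 1.7 × 10⁻⁴ → stable
  109–173 m: −αΔT+βΔS = −(1.8 × 10⁻⁴)(-2.9)+(7.1 × 10⁻⁴)(-0.35) = 2.7 × 10⁻⁴ → stable
  173–204 m: −αΔT+βΔS = −(1.8 × 10⁻⁴)(+4.0)+(7.1 × 10⁻⁴)(+0.15) = -6.1 × 10⁻⁴ → UNSTABLE
  204–226 m: −αΔT+βΔS = −(1.8 × 10⁻⁴)(-4.3)+(7.1 × 10⁻⁴)(+0.44) = 1.1 × 10⁻³ → stable
The 173–204 m interval has Δρ < 0: lighter water underlies denser water.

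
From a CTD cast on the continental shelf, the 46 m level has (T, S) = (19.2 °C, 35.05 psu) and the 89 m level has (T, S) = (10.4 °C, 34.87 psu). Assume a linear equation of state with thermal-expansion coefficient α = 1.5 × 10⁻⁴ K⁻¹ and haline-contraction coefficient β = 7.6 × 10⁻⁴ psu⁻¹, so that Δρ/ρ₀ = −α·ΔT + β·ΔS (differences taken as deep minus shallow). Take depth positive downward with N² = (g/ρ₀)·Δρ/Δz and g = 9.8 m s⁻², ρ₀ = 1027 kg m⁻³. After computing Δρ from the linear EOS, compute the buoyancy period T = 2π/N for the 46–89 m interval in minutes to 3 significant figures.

6.38 min

ΔT = -8.8 K, ΔS = -0.18 psu (deep − shallow).
Δρ/ρ₀ = −αΔT + βΔS = 1.32 × 10⁻³ − 1.368 × 10⁻⁴ = 1.1832 × 10⁻³, so Δρ ≈ 1.215 kg m⁻³.
N² = (g/ρ₀)·Δρ/Δz = g·(Δρ/ρ₀)/Δz = 9.8 × 1.1832 × 10⁻³ / 43 = 2.6966 × 10⁻⁴ s⁻².
N = √(2.6966 × 10⁻⁴) = 0.016421 rad s⁻¹ → T = 2π/N = 382.63 s = 6.3772 min ≈ 6.38 min.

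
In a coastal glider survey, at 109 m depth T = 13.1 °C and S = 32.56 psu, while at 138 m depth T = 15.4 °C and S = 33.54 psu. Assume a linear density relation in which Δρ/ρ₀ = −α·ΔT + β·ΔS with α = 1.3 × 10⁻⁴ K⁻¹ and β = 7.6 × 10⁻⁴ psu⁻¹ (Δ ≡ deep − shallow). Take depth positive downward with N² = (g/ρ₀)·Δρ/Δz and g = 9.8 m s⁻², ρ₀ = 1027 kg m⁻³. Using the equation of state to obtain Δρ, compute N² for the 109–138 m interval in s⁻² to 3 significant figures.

ΔT = +2.3 K, ΔS = +0.98 psu (deep − shallow).
Δρ/ρ₀ = −αΔT + βΔS = -2.99 × 10⁻⁴ + 7.448 × 10⁻⁴ = 4.458 × 10⁻⁴, so Δρ ≈ 0.4578 kg m⁻³.
N² = (g/ρ₀)·Δρ/Δz = g·(Δρ/ρ₀)/Δz = 9.8 × 4.458 × 10⁻⁴ / 29 = 1.5065 × 10⁻⁴ s⁻² ≈ 1.51 × 10⁻⁴ s⁻².

1.51 × 10⁻⁴ s⁻²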